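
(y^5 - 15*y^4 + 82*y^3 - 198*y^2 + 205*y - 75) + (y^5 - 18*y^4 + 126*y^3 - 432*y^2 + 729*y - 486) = 2*y^5 - 33*y^4 + 208*y^3 - 630*y^2 + 934*y - 561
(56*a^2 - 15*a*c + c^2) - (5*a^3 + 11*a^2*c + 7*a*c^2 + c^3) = -5*a^3 - 11*a^2*c + 56*a^2 - 7*a*c^2 - 15*a*c - c^3 + c^2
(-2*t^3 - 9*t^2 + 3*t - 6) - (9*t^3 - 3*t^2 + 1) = -11*t^3 - 6*t^2 + 3*t - 7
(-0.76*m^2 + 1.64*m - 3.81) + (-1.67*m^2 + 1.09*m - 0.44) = -2.43*m^2 + 2.73*m - 4.25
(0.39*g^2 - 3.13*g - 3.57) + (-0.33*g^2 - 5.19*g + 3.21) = 0.06*g^2 - 8.32*g - 0.36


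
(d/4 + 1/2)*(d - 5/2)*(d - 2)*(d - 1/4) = d^4/4 - 11*d^3/16 - 27*d^2/32 + 11*d/4 - 5/8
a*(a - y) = a^2 - a*y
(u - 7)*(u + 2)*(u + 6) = u^3 + u^2 - 44*u - 84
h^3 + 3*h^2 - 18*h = h*(h - 3)*(h + 6)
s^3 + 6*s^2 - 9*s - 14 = (s - 2)*(s + 1)*(s + 7)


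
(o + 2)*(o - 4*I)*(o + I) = o^3 + 2*o^2 - 3*I*o^2 + 4*o - 6*I*o + 8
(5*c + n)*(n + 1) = 5*c*n + 5*c + n^2 + n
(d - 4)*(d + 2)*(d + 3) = d^3 + d^2 - 14*d - 24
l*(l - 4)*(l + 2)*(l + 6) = l^4 + 4*l^3 - 20*l^2 - 48*l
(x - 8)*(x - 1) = x^2 - 9*x + 8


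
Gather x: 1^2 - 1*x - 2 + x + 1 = 0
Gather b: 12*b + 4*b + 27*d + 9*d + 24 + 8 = 16*b + 36*d + 32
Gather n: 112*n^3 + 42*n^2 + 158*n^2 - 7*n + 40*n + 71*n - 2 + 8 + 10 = 112*n^3 + 200*n^2 + 104*n + 16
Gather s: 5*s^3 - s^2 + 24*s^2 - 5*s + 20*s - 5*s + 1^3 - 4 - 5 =5*s^3 + 23*s^2 + 10*s - 8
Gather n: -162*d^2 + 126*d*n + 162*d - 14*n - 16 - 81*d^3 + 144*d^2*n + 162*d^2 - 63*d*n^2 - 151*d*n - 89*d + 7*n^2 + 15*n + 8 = -81*d^3 + 73*d + n^2*(7 - 63*d) + n*(144*d^2 - 25*d + 1) - 8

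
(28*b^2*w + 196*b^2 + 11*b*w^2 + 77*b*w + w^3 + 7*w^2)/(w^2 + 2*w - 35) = (28*b^2 + 11*b*w + w^2)/(w - 5)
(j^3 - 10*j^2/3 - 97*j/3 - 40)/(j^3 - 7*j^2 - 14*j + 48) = (j + 5/3)/(j - 2)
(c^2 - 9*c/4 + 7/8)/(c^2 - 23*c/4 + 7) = (c - 1/2)/(c - 4)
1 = 1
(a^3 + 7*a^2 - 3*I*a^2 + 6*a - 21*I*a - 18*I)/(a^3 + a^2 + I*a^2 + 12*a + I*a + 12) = (a + 6)/(a + 4*I)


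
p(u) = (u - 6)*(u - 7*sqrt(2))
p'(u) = 2*u - 7*sqrt(2) - 6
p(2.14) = 29.95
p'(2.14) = -11.62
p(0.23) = 55.79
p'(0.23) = -15.44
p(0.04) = 58.76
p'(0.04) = -15.82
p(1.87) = 33.16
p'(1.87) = -12.16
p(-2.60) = 107.50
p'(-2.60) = -21.10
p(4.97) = 5.08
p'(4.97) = -5.96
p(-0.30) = 64.26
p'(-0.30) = -16.50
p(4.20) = 10.26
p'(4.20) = -7.50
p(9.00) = -2.70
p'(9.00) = 2.10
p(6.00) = 0.00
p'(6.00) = -3.90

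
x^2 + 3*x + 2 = (x + 1)*(x + 2)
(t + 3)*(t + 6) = t^2 + 9*t + 18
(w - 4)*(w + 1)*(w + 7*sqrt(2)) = w^3 - 3*w^2 + 7*sqrt(2)*w^2 - 21*sqrt(2)*w - 4*w - 28*sqrt(2)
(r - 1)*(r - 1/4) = r^2 - 5*r/4 + 1/4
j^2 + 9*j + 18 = (j + 3)*(j + 6)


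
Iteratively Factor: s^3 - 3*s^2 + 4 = (s - 2)*(s^2 - s - 2) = (s - 2)^2*(s + 1)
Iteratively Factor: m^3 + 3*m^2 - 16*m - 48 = (m - 4)*(m^2 + 7*m + 12) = (m - 4)*(m + 4)*(m + 3)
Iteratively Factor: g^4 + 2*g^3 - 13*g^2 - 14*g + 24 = (g + 4)*(g^3 - 2*g^2 - 5*g + 6) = (g + 2)*(g + 4)*(g^2 - 4*g + 3) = (g - 3)*(g + 2)*(g + 4)*(g - 1)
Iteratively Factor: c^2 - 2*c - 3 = (c - 3)*(c + 1)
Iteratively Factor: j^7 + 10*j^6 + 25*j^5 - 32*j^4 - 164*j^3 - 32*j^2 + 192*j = (j - 1)*(j^6 + 11*j^5 + 36*j^4 + 4*j^3 - 160*j^2 - 192*j) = (j - 1)*(j + 2)*(j^5 + 9*j^4 + 18*j^3 - 32*j^2 - 96*j) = (j - 1)*(j + 2)*(j + 3)*(j^4 + 6*j^3 - 32*j) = j*(j - 1)*(j + 2)*(j + 3)*(j^3 + 6*j^2 - 32) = j*(j - 2)*(j - 1)*(j + 2)*(j + 3)*(j^2 + 8*j + 16) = j*(j - 2)*(j - 1)*(j + 2)*(j + 3)*(j + 4)*(j + 4)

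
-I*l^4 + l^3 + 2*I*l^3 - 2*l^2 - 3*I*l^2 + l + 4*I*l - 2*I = (l - 1)*(l - I)*(l + 2*I)*(-I*l + I)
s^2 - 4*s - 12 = (s - 6)*(s + 2)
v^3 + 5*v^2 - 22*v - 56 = (v - 4)*(v + 2)*(v + 7)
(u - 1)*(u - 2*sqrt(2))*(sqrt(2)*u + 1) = sqrt(2)*u^3 - 3*u^2 - sqrt(2)*u^2 - 2*sqrt(2)*u + 3*u + 2*sqrt(2)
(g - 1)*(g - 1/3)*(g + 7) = g^3 + 17*g^2/3 - 9*g + 7/3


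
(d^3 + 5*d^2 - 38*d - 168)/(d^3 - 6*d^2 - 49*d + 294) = (d + 4)/(d - 7)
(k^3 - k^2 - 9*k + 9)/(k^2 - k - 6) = (k^2 + 2*k - 3)/(k + 2)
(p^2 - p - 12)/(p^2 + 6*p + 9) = (p - 4)/(p + 3)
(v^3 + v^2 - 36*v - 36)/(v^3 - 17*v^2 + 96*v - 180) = (v^2 + 7*v + 6)/(v^2 - 11*v + 30)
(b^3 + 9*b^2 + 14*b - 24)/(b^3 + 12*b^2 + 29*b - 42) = (b + 4)/(b + 7)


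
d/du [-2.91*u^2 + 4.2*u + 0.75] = 4.2 - 5.82*u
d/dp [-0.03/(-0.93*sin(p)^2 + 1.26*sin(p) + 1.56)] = (0.0378 - 0.0558*sin(p))*cos(p)/(-0.93*sin(p)^2 + 1.26*sin(p) + 1.56)^2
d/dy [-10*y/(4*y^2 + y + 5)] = 10*(4*y^2 - 5)/(16*y^4 + 8*y^3 + 41*y^2 + 10*y + 25)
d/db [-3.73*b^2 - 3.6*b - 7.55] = -7.46*b - 3.6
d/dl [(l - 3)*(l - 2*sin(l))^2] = (l - 2*sin(l))*(l + (6 - 2*l)*(2*cos(l) - 1) - 2*sin(l))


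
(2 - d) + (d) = 2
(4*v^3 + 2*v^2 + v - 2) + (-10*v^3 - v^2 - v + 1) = -6*v^3 + v^2 - 1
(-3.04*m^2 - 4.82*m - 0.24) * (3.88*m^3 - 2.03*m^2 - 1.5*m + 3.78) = -11.7952*m^5 - 12.5304*m^4 + 13.4134*m^3 - 3.774*m^2 - 17.8596*m - 0.9072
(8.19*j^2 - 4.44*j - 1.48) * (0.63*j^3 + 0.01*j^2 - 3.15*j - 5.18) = 5.1597*j^5 - 2.7153*j^4 - 26.7753*j^3 - 28.453*j^2 + 27.6612*j + 7.6664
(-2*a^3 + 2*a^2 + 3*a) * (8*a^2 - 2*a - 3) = -16*a^5 + 20*a^4 + 26*a^3 - 12*a^2 - 9*a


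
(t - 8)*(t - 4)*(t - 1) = t^3 - 13*t^2 + 44*t - 32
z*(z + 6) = z^2 + 6*z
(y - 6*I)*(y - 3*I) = y^2 - 9*I*y - 18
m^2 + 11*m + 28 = (m + 4)*(m + 7)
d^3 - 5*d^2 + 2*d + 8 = (d - 4)*(d - 2)*(d + 1)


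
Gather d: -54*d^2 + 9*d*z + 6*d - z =-54*d^2 + d*(9*z + 6) - z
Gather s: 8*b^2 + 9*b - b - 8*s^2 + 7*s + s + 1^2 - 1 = 8*b^2 + 8*b - 8*s^2 + 8*s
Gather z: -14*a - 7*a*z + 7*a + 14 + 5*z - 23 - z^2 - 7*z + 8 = -7*a - z^2 + z*(-7*a - 2) - 1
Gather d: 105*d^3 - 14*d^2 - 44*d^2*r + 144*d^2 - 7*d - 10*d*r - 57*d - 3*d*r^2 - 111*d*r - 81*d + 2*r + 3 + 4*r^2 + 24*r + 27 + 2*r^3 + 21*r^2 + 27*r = 105*d^3 + d^2*(130 - 44*r) + d*(-3*r^2 - 121*r - 145) + 2*r^3 + 25*r^2 + 53*r + 30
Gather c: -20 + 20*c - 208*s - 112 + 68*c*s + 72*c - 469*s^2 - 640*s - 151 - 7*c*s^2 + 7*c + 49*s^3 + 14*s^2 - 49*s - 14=c*(-7*s^2 + 68*s + 99) + 49*s^3 - 455*s^2 - 897*s - 297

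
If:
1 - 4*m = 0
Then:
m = 1/4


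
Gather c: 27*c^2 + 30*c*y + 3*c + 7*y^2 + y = 27*c^2 + c*(30*y + 3) + 7*y^2 + y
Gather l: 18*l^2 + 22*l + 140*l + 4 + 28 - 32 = 18*l^2 + 162*l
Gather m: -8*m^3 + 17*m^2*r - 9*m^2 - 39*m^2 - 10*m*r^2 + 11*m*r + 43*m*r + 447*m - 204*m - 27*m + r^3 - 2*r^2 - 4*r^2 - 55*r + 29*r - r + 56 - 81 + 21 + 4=-8*m^3 + m^2*(17*r - 48) + m*(-10*r^2 + 54*r + 216) + r^3 - 6*r^2 - 27*r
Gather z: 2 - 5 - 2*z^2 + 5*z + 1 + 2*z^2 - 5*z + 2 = 0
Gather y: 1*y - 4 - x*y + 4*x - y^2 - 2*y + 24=4*x - y^2 + y*(-x - 1) + 20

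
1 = 1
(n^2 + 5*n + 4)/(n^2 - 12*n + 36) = (n^2 + 5*n + 4)/(n^2 - 12*n + 36)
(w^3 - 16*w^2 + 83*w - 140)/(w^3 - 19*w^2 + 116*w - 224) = (w - 5)/(w - 8)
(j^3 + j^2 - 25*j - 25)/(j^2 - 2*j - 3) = (j^2 - 25)/(j - 3)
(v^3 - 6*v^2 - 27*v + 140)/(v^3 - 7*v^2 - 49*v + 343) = (v^2 + v - 20)/(v^2 - 49)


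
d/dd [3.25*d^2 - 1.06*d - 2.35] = 6.5*d - 1.06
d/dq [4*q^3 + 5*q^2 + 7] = 2*q*(6*q + 5)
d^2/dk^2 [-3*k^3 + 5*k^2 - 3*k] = 10 - 18*k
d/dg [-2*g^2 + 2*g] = 2 - 4*g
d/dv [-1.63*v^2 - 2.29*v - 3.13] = -3.26*v - 2.29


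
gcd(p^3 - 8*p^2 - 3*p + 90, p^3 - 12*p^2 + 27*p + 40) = p - 5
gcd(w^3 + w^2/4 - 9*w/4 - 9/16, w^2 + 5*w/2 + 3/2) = w + 3/2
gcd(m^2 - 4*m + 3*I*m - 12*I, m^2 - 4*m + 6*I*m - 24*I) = m - 4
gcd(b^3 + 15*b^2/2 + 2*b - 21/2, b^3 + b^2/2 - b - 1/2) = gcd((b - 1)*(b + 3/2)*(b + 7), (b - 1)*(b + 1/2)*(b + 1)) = b - 1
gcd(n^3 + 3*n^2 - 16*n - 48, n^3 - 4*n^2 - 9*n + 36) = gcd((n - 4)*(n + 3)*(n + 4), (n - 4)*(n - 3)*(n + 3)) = n^2 - n - 12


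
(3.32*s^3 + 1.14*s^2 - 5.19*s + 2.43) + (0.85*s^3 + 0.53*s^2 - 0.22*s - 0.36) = 4.17*s^3 + 1.67*s^2 - 5.41*s + 2.07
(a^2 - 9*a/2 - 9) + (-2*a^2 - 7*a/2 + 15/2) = -a^2 - 8*a - 3/2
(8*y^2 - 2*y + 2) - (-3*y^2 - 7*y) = 11*y^2 + 5*y + 2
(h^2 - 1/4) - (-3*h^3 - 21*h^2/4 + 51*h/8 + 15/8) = 3*h^3 + 25*h^2/4 - 51*h/8 - 17/8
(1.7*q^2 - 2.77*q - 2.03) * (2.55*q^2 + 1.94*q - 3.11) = 4.335*q^4 - 3.7655*q^3 - 15.8373*q^2 + 4.6765*q + 6.3133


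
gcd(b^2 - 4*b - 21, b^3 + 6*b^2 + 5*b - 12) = b + 3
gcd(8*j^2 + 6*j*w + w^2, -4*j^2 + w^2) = 2*j + w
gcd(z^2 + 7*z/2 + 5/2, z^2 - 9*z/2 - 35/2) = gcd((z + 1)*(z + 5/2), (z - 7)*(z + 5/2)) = z + 5/2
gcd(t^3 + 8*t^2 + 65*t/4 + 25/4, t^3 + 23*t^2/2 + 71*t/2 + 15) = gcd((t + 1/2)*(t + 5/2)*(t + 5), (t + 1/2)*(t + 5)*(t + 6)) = t^2 + 11*t/2 + 5/2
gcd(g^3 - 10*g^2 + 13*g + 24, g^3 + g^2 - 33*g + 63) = g - 3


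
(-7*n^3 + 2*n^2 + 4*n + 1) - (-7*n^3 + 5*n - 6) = 2*n^2 - n + 7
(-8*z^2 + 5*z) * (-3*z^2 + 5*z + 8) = 24*z^4 - 55*z^3 - 39*z^2 + 40*z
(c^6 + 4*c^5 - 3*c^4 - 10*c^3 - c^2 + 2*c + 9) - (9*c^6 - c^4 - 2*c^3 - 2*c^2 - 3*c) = -8*c^6 + 4*c^5 - 2*c^4 - 8*c^3 + c^2 + 5*c + 9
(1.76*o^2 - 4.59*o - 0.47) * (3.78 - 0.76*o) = -1.3376*o^3 + 10.1412*o^2 - 16.993*o - 1.7766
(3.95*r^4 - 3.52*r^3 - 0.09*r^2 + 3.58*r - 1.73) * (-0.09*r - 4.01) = -0.3555*r^5 - 15.5227*r^4 + 14.1233*r^3 + 0.0387*r^2 - 14.2001*r + 6.9373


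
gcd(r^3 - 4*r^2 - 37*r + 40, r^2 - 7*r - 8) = r - 8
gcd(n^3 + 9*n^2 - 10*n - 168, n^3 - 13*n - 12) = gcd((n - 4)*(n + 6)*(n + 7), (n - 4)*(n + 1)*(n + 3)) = n - 4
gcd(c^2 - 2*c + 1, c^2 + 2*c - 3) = c - 1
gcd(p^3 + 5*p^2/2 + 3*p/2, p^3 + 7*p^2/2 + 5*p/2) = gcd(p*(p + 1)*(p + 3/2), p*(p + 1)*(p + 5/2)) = p^2 + p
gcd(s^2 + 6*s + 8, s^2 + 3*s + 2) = s + 2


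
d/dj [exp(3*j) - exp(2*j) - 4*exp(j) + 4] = (3*exp(2*j) - 2*exp(j) - 4)*exp(j)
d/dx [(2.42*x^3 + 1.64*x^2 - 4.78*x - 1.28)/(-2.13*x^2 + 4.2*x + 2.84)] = (-5.1546*x^4 + 20.328*x^3 + 17.325*x^2 + 3.8624*x - 8.1992)/(4.5369*x^4 - 17.892*x^3 + 5.5416*x^2 + 23.856*x + 8.0656)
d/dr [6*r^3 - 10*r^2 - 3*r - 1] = 18*r^2 - 20*r - 3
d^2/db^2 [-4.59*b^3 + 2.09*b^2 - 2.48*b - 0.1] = 4.18 - 27.54*b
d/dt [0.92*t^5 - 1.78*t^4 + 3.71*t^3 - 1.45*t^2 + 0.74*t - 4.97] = 4.6*t^4 - 7.12*t^3 + 11.13*t^2 - 2.9*t + 0.74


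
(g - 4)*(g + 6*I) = g^2 - 4*g + 6*I*g - 24*I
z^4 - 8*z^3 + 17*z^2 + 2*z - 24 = (z - 4)*(z - 3)*(z - 2)*(z + 1)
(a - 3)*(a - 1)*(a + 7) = a^3 + 3*a^2 - 25*a + 21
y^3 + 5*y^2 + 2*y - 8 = (y - 1)*(y + 2)*(y + 4)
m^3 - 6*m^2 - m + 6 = (m - 6)*(m - 1)*(m + 1)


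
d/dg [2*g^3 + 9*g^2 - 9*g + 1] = 6*g^2 + 18*g - 9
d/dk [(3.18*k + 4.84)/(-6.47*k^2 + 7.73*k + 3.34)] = (20.5746*k^2 + 62.6296*k - 26.792)/(41.8609*k^4 - 100.0262*k^3 + 16.5333*k^2 + 51.6364*k + 11.1556)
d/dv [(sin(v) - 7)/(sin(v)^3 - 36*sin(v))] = (-2*sin(v) + 21 - 252/sin(v)^2)*cos(v)/((sin(v) - 6)^2*(sin(v) + 6)^2)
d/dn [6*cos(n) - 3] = -6*sin(n)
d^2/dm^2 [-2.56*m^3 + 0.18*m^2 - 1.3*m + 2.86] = 0.36 - 15.36*m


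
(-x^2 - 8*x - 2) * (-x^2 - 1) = x^4 + 8*x^3 + 3*x^2 + 8*x + 2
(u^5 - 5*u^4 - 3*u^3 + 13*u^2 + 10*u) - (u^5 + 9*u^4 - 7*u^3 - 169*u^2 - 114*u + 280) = -14*u^4 + 4*u^3 + 182*u^2 + 124*u - 280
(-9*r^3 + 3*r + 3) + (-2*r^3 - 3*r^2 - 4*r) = -11*r^3 - 3*r^2 - r + 3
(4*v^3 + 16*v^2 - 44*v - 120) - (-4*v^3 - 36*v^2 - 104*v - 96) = 8*v^3 + 52*v^2 + 60*v - 24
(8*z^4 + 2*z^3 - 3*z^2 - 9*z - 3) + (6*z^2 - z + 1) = 8*z^4 + 2*z^3 + 3*z^2 - 10*z - 2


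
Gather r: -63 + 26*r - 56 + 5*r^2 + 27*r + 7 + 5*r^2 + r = 10*r^2 + 54*r - 112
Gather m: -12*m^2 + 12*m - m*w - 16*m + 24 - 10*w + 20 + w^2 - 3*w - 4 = -12*m^2 + m*(-w - 4) + w^2 - 13*w + 40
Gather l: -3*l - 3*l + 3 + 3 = 6 - 6*l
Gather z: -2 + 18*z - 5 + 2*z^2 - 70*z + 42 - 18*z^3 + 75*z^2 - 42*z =-18*z^3 + 77*z^2 - 94*z + 35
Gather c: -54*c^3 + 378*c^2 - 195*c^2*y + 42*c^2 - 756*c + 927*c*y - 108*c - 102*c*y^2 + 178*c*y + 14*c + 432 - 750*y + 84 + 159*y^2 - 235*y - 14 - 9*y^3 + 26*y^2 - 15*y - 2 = -54*c^3 + c^2*(420 - 195*y) + c*(-102*y^2 + 1105*y - 850) - 9*y^3 + 185*y^2 - 1000*y + 500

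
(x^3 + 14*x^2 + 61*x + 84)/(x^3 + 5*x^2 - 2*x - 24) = (x + 7)/(x - 2)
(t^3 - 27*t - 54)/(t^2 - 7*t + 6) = (t^2 + 6*t + 9)/(t - 1)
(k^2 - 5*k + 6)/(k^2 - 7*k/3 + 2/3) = 3*(k - 3)/(3*k - 1)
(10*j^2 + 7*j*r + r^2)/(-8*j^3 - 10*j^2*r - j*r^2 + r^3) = (5*j + r)/(-4*j^2 - 3*j*r + r^2)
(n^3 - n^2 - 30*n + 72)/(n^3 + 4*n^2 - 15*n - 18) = (n - 4)/(n + 1)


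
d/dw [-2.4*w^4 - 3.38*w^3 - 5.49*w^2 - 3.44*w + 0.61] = -9.6*w^3 - 10.14*w^2 - 10.98*w - 3.44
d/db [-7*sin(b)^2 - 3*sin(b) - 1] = -(14*sin(b) + 3)*cos(b)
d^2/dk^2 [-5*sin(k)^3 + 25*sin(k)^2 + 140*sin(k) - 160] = 45*sin(k)^3 - 100*sin(k)^2 - 170*sin(k) + 50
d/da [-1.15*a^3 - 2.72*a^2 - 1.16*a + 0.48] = -3.45*a^2 - 5.44*a - 1.16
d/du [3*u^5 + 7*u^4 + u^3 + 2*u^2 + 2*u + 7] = 15*u^4 + 28*u^3 + 3*u^2 + 4*u + 2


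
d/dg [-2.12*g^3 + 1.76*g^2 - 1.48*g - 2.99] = -6.36*g^2 + 3.52*g - 1.48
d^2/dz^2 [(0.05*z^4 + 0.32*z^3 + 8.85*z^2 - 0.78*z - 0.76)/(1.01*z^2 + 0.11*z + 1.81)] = (0.10201*z^6 + 0.033329999999999*z^5 + 0.552059999999997*z^4 - 4.560786*z^3 - 99.375834*z^2 + 14.339004*z + 61.057886)/(1.030301*z^6 + 0.336633*z^5 + 5.575806*z^4 + 1.207877*z^3 + 9.992286*z^2 + 1.081113*z + 5.929741)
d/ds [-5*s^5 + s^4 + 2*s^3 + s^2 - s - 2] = -25*s^4 + 4*s^3 + 6*s^2 + 2*s - 1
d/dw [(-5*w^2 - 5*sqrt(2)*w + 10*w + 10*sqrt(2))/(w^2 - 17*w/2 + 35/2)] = 10*(2*sqrt(2)*w^2 + 13*w^2 - 70*w - 8*sqrt(2)*w - sqrt(2) + 70)/(4*w^4 - 68*w^3 + 429*w^2 - 1190*w + 1225)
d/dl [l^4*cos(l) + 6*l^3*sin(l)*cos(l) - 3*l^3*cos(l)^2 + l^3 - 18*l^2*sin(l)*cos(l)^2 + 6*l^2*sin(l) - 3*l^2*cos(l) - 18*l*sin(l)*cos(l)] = -l^4*sin(l) + 3*l^3*sin(2*l) + 4*l^3*cos(l) + 6*l^3*cos(2*l) + 3*l^2*sin(l) + 9*l^2*sin(2*l) + 3*l^2*cos(l)/2 - 9*l^2*cos(2*l)/2 - 27*l^2*cos(3*l)/2 - 3*l^2/2 + 3*l*sin(l) - 9*l*sin(3*l) - 6*l*cos(l) - 18*l*cos(2*l) - 9*sin(2*l)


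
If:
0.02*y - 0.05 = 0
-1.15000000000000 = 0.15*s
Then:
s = -7.67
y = 2.50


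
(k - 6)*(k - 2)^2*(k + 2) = k^4 - 8*k^3 + 8*k^2 + 32*k - 48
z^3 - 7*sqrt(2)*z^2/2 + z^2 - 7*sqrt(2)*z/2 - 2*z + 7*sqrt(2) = (z - 1)*(z + 2)*(z - 7*sqrt(2)/2)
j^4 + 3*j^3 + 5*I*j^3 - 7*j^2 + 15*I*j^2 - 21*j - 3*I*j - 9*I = (j + 3)*(j + I)^2*(j + 3*I)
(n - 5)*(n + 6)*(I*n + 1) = I*n^3 + n^2 + I*n^2 + n - 30*I*n - 30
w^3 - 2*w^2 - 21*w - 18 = (w - 6)*(w + 1)*(w + 3)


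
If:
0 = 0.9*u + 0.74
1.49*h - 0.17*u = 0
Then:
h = -0.09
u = -0.82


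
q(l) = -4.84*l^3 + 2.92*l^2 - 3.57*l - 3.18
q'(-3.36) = -187.12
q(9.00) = -3327.15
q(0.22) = -3.88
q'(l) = -14.52*l^2 + 5.84*l - 3.57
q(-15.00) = 17042.37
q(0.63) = -5.48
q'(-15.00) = -3358.17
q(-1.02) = 8.64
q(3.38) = -168.78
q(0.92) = -7.76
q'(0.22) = -2.99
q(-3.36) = 225.38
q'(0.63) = -5.65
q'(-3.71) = -225.09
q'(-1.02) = -24.63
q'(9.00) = -1127.13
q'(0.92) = -10.49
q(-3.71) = 297.41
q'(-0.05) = -3.90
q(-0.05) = -2.99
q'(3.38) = -149.71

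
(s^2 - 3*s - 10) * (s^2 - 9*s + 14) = s^4 - 12*s^3 + 31*s^2 + 48*s - 140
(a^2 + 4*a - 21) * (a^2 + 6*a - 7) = a^4 + 10*a^3 - 4*a^2 - 154*a + 147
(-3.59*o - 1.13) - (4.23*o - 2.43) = 1.3 - 7.82*o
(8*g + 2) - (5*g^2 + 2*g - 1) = -5*g^2 + 6*g + 3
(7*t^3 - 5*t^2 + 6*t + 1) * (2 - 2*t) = -14*t^4 + 24*t^3 - 22*t^2 + 10*t + 2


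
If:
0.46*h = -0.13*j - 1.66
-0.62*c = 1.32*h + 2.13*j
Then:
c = 7.68302945301543 - 2.83380084151473*j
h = -0.282608695652174*j - 3.60869565217391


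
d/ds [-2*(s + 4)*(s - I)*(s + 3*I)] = -6*s^2 - 8*s*(2 + I) - 6 - 16*I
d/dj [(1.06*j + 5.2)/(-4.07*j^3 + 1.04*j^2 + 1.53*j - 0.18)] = (8.6284*j^3 + 62.3896*j^2 - 10.816*j - 8.1468)/(16.5649*j^6 - 8.4656*j^5 - 11.3726*j^4 + 4.6476*j^3 + 1.9665*j^2 - 0.5508*j + 0.0324)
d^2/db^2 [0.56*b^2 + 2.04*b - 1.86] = 1.12000000000000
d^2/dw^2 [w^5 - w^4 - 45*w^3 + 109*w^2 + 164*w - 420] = 20*w^3 - 12*w^2 - 270*w + 218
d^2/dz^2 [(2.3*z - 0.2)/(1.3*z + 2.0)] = -12.636/(1.3*z + 2.0)^3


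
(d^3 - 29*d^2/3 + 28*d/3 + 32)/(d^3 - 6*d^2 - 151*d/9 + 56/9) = 3*(3*d^2 - 5*d - 12)/(9*d^2 + 18*d - 7)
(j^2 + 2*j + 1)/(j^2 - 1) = (j + 1)/(j - 1)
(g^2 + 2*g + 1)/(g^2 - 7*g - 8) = (g + 1)/(g - 8)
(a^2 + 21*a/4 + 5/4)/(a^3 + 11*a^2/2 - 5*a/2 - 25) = (4*a + 1)/(2*(2*a^2 + a - 10))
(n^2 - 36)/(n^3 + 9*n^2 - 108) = (n - 6)/(n^2 + 3*n - 18)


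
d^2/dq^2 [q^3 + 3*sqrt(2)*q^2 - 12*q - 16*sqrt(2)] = 6*q + 6*sqrt(2)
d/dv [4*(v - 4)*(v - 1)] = 8*v - 20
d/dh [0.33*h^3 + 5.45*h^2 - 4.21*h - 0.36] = 0.99*h^2 + 10.9*h - 4.21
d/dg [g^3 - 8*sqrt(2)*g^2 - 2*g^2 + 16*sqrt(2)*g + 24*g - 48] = 3*g^2 - 16*sqrt(2)*g - 4*g + 16*sqrt(2) + 24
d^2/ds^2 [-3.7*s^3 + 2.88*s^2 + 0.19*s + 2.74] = 5.76 - 22.2*s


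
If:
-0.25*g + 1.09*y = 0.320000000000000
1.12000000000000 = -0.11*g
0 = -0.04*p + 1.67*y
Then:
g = -10.18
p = -85.24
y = -2.04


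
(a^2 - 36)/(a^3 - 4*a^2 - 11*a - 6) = (a + 6)/(a^2 + 2*a + 1)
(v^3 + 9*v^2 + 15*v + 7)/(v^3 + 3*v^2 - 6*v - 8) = (v^2 + 8*v + 7)/(v^2 + 2*v - 8)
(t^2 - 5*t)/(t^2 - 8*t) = (t - 5)/(t - 8)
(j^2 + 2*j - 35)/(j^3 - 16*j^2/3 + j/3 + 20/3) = 3*(j + 7)/(3*j^2 - j - 4)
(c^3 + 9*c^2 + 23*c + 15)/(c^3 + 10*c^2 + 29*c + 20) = (c + 3)/(c + 4)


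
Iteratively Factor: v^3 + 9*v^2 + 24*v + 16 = (v + 4)*(v^2 + 5*v + 4) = (v + 1)*(v + 4)*(v + 4)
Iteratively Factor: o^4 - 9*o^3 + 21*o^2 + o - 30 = (o - 2)*(o^3 - 7*o^2 + 7*o + 15) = (o - 3)*(o - 2)*(o^2 - 4*o - 5) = (o - 5)*(o - 3)*(o - 2)*(o + 1)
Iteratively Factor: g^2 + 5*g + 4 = (g + 1)*(g + 4)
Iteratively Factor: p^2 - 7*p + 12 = (p - 3)*(p - 4)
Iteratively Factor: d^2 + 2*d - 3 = (d + 3)*(d - 1)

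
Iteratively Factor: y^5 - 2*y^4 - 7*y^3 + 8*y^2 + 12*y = (y - 2)*(y^4 - 7*y^2 - 6*y) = (y - 3)*(y - 2)*(y^3 + 3*y^2 + 2*y) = (y - 3)*(y - 2)*(y + 1)*(y^2 + 2*y) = y*(y - 3)*(y - 2)*(y + 1)*(y + 2)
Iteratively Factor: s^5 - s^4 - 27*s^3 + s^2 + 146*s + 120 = (s - 5)*(s^4 + 4*s^3 - 7*s^2 - 34*s - 24) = (s - 5)*(s + 2)*(s^3 + 2*s^2 - 11*s - 12) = (s - 5)*(s + 2)*(s + 4)*(s^2 - 2*s - 3) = (s - 5)*(s - 3)*(s + 2)*(s + 4)*(s + 1)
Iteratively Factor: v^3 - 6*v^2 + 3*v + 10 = (v - 2)*(v^2 - 4*v - 5) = (v - 5)*(v - 2)*(v + 1)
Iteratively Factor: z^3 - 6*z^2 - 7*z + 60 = (z - 4)*(z^2 - 2*z - 15) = (z - 4)*(z + 3)*(z - 5)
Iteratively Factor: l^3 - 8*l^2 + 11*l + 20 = (l - 5)*(l^2 - 3*l - 4) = (l - 5)*(l + 1)*(l - 4)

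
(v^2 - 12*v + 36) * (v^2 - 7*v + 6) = v^4 - 19*v^3 + 126*v^2 - 324*v + 216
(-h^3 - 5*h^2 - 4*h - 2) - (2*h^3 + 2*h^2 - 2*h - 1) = -3*h^3 - 7*h^2 - 2*h - 1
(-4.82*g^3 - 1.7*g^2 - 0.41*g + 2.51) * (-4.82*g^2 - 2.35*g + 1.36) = 23.2324*g^5 + 19.521*g^4 - 0.584000000000001*g^3 - 13.4467*g^2 - 6.4561*g + 3.4136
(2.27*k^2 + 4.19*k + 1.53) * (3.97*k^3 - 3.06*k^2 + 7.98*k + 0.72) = 9.0119*k^5 + 9.6881*k^4 + 11.3673*k^3 + 30.3888*k^2 + 15.2262*k + 1.1016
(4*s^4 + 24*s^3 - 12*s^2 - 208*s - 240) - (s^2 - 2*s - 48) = 4*s^4 + 24*s^3 - 13*s^2 - 206*s - 192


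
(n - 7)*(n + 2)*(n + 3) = n^3 - 2*n^2 - 29*n - 42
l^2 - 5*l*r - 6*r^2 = (l - 6*r)*(l + r)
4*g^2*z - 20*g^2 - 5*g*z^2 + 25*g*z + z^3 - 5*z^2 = (-4*g + z)*(-g + z)*(z - 5)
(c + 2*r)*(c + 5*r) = c^2 + 7*c*r + 10*r^2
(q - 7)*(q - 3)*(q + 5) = q^3 - 5*q^2 - 29*q + 105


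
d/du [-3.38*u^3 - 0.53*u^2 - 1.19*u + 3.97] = -10.14*u^2 - 1.06*u - 1.19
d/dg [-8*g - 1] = -8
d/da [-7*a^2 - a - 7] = -14*a - 1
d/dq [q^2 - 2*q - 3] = 2*q - 2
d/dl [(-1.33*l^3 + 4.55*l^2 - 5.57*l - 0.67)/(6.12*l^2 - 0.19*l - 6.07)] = (-8.1396*l^4 + 0.505400000000002*l^3 + 57.4432*l^2 - 47.0362*l + 33.6826)/(37.4544*l^4 - 2.3256*l^3 - 74.2607*l^2 + 2.3066*l + 36.8449)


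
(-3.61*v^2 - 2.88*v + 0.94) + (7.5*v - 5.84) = -3.61*v^2 + 4.62*v - 4.9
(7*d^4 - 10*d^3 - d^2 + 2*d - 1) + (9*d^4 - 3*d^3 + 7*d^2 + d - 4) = 16*d^4 - 13*d^3 + 6*d^2 + 3*d - 5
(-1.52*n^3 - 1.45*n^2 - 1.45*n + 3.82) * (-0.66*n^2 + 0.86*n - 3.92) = 1.0032*n^5 - 0.3502*n^4 + 5.6684*n^3 + 1.9158*n^2 + 8.9692*n - 14.9744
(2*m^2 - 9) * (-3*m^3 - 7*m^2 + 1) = -6*m^5 - 14*m^4 + 27*m^3 + 65*m^2 - 9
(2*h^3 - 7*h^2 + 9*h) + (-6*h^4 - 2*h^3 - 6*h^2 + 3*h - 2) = -6*h^4 - 13*h^2 + 12*h - 2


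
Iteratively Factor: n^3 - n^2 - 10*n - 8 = (n + 1)*(n^2 - 2*n - 8) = (n - 4)*(n + 1)*(n + 2)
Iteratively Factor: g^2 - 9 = (g + 3)*(g - 3)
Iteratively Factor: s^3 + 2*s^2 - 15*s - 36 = (s - 4)*(s^2 + 6*s + 9) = (s - 4)*(s + 3)*(s + 3)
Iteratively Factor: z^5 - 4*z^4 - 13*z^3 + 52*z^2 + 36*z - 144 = (z - 2)*(z^4 - 2*z^3 - 17*z^2 + 18*z + 72) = (z - 2)*(z + 3)*(z^3 - 5*z^2 - 2*z + 24) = (z - 4)*(z - 2)*(z + 3)*(z^2 - z - 6) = (z - 4)*(z - 3)*(z - 2)*(z + 3)*(z + 2)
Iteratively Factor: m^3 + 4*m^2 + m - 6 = (m + 3)*(m^2 + m - 2) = (m - 1)*(m + 3)*(m + 2)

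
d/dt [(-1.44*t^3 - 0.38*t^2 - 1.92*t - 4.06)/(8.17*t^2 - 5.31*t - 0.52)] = (-11.7648*t^4 + 15.2928*t^3 + 19.9506*t^2 + 66.7356*t - 20.5602)/(66.7489*t^4 - 86.7654*t^3 + 19.6993*t^2 + 5.5224*t + 0.2704)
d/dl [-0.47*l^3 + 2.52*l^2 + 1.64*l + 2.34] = -1.41*l^2 + 5.04*l + 1.64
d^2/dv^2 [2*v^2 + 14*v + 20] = 4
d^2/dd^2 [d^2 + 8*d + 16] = 2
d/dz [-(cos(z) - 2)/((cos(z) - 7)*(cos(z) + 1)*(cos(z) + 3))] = (-2*cos(z)^3 + 9*cos(z)^2 - 12*cos(z) - 71)*sin(z)/((cos(z) - 7)^2*(cos(z) + 1)^2*(cos(z) + 3)^2)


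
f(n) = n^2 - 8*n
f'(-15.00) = -38.00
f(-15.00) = 345.00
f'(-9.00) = -26.00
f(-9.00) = 153.00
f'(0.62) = -6.76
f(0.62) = -4.58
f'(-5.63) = -19.26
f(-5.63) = 76.74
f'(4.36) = 0.72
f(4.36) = -15.87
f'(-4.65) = -17.30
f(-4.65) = 58.82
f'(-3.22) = -14.44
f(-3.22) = 36.13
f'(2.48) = -3.04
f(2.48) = -13.69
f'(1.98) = -4.04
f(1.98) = -11.92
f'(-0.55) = -9.10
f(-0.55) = 4.70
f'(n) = 2*n - 8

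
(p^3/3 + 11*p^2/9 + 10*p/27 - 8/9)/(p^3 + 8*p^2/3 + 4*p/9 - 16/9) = (p + 3)/(3*(p + 2))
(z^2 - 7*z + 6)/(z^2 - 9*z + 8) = (z - 6)/(z - 8)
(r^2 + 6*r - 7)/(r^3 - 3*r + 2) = (r + 7)/(r^2 + r - 2)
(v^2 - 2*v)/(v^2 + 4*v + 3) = v*(v - 2)/(v^2 + 4*v + 3)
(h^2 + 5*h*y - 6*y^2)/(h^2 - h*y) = (h + 6*y)/h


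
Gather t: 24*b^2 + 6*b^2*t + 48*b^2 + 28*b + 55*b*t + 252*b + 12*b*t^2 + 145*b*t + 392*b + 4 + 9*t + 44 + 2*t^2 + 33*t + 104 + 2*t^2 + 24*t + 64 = 72*b^2 + 672*b + t^2*(12*b + 4) + t*(6*b^2 + 200*b + 66) + 216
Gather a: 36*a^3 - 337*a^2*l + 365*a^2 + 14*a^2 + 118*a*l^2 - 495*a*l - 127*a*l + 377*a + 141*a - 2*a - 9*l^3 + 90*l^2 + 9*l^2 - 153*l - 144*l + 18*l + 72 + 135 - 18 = 36*a^3 + a^2*(379 - 337*l) + a*(118*l^2 - 622*l + 516) - 9*l^3 + 99*l^2 - 279*l + 189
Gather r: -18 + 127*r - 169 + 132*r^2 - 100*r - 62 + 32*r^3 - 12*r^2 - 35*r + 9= 32*r^3 + 120*r^2 - 8*r - 240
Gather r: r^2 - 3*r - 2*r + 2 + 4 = r^2 - 5*r + 6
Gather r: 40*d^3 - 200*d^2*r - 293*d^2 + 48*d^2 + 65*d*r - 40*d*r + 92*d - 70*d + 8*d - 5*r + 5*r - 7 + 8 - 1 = 40*d^3 - 245*d^2 + 30*d + r*(-200*d^2 + 25*d)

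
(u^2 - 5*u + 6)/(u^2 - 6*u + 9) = (u - 2)/(u - 3)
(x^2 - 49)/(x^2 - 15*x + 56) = (x + 7)/(x - 8)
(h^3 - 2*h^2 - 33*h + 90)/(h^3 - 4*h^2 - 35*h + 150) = (h - 3)/(h - 5)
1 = 1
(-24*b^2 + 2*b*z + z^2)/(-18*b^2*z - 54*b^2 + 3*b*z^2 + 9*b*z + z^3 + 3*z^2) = (-4*b + z)/(-3*b*z - 9*b + z^2 + 3*z)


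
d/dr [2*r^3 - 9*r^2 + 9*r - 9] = 6*r^2 - 18*r + 9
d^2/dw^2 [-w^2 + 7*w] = -2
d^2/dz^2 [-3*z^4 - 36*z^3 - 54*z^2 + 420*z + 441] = -36*z^2 - 216*z - 108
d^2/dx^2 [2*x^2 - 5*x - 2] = 4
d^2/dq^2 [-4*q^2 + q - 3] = -8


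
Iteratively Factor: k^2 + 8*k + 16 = (k + 4)*(k + 4)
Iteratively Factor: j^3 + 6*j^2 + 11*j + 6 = (j + 2)*(j^2 + 4*j + 3) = (j + 2)*(j + 3)*(j + 1)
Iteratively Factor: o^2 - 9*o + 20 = (o - 5)*(o - 4)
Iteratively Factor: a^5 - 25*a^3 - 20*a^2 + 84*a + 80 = (a + 1)*(a^4 - a^3 - 24*a^2 + 4*a + 80) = (a - 5)*(a + 1)*(a^3 + 4*a^2 - 4*a - 16) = (a - 5)*(a - 2)*(a + 1)*(a^2 + 6*a + 8) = (a - 5)*(a - 2)*(a + 1)*(a + 4)*(a + 2)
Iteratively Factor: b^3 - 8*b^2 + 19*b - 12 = (b - 3)*(b^2 - 5*b + 4) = (b - 3)*(b - 1)*(b - 4)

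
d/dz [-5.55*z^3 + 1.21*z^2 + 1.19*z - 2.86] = -16.65*z^2 + 2.42*z + 1.19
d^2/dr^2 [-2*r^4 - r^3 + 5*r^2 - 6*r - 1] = -24*r^2 - 6*r + 10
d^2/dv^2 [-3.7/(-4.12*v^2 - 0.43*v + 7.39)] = (-125.61056*v^2 - 13.10984*v + 3.7*(8.24*v + 0.43)*(16.48*v + 0.86) + 225.30632)/(4.12*v^2 + 0.43*v - 7.39)^3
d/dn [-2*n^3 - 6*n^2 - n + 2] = -6*n^2 - 12*n - 1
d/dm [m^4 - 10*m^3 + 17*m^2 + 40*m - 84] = 4*m^3 - 30*m^2 + 34*m + 40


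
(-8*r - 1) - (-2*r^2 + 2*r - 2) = 2*r^2 - 10*r + 1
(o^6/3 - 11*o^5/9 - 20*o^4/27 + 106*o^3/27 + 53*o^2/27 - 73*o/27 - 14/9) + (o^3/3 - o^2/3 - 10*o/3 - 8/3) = o^6/3 - 11*o^5/9 - 20*o^4/27 + 115*o^3/27 + 44*o^2/27 - 163*o/27 - 38/9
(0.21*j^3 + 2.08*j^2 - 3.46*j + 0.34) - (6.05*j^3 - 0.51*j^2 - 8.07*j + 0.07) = -5.84*j^3 + 2.59*j^2 + 4.61*j + 0.27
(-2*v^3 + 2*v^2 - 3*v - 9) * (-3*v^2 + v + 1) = 6*v^5 - 8*v^4 + 9*v^3 + 26*v^2 - 12*v - 9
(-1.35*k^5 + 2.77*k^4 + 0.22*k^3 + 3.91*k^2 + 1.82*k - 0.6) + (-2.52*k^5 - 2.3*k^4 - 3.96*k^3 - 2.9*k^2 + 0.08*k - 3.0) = -3.87*k^5 + 0.47*k^4 - 3.74*k^3 + 1.01*k^2 + 1.9*k - 3.6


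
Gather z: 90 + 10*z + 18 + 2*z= 12*z + 108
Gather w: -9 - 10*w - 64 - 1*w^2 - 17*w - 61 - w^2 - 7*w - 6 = -2*w^2 - 34*w - 140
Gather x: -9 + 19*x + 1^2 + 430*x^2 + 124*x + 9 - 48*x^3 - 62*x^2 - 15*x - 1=-48*x^3 + 368*x^2 + 128*x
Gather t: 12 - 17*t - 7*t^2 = -7*t^2 - 17*t + 12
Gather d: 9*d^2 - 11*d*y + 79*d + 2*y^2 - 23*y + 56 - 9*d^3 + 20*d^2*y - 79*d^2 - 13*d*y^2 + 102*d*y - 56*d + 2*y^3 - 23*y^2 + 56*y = -9*d^3 + d^2*(20*y - 70) + d*(-13*y^2 + 91*y + 23) + 2*y^3 - 21*y^2 + 33*y + 56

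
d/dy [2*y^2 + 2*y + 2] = 4*y + 2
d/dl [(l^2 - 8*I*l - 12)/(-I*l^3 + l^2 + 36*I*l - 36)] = (-I*l^4 - 16*l^3 - 8*I*l^2 + 48*l - 720*I)/(l^6 + 2*I*l^5 - 73*l^4 - 144*I*l^3 + 1368*l^2 + 2592*I*l - 1296)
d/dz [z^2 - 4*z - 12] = 2*z - 4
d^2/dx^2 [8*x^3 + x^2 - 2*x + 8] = 48*x + 2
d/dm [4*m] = 4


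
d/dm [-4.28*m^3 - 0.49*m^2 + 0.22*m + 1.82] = -12.84*m^2 - 0.98*m + 0.22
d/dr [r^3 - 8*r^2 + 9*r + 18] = 3*r^2 - 16*r + 9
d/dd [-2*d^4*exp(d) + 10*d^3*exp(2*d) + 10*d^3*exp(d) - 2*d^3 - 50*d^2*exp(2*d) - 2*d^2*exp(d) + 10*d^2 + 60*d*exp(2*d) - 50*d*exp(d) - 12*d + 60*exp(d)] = -2*d^4*exp(d) + 20*d^3*exp(2*d) + 2*d^3*exp(d) - 70*d^2*exp(2*d) + 28*d^2*exp(d) - 6*d^2 + 20*d*exp(2*d) - 54*d*exp(d) + 20*d + 60*exp(2*d) + 10*exp(d) - 12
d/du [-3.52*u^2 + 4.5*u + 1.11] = 4.5 - 7.04*u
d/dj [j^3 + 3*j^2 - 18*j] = 3*j^2 + 6*j - 18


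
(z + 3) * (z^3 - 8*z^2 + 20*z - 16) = z^4 - 5*z^3 - 4*z^2 + 44*z - 48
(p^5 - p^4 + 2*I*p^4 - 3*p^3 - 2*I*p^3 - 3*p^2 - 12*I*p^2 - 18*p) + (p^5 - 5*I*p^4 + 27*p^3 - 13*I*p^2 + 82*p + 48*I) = 2*p^5 - p^4 - 3*I*p^4 + 24*p^3 - 2*I*p^3 - 3*p^2 - 25*I*p^2 + 64*p + 48*I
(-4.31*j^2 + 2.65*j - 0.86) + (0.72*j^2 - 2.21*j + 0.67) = -3.59*j^2 + 0.44*j - 0.19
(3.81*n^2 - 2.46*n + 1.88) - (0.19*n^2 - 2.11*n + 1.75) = 3.62*n^2 - 0.35*n + 0.13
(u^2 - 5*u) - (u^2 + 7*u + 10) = -12*u - 10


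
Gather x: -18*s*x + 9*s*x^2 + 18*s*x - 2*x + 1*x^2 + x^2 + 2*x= x^2*(9*s + 2)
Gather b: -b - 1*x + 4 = -b - x + 4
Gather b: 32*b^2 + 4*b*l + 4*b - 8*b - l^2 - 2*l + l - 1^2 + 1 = 32*b^2 + b*(4*l - 4) - l^2 - l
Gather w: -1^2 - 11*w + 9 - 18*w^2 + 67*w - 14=-18*w^2 + 56*w - 6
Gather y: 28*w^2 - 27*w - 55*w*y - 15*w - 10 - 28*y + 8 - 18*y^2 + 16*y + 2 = 28*w^2 - 42*w - 18*y^2 + y*(-55*w - 12)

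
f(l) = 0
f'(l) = 0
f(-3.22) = 0.00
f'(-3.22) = 0.00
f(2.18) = 0.00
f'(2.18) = 0.00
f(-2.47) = 0.00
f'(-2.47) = 0.00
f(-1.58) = 0.00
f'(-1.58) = 0.00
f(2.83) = 0.00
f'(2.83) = 0.00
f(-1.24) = 0.00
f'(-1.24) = 0.00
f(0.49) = 0.00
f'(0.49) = 0.00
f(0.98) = 0.00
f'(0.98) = 0.00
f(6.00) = 0.00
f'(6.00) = 0.00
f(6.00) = 0.00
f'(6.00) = 0.00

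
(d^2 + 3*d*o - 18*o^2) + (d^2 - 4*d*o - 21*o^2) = 2*d^2 - d*o - 39*o^2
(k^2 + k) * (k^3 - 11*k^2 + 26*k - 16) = k^5 - 10*k^4 + 15*k^3 + 10*k^2 - 16*k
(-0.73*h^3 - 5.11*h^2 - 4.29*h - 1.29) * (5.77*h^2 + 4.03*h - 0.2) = -4.2121*h^5 - 32.4266*h^4 - 45.2006*h^3 - 23.71*h^2 - 4.3407*h + 0.258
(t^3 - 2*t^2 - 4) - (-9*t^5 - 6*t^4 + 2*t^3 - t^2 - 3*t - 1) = 9*t^5 + 6*t^4 - t^3 - t^2 + 3*t - 3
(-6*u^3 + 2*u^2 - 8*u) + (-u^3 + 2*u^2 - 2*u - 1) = -7*u^3 + 4*u^2 - 10*u - 1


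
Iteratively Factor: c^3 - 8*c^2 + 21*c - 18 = (c - 3)*(c^2 - 5*c + 6) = (c - 3)*(c - 2)*(c - 3)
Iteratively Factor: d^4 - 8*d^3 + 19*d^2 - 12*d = (d - 3)*(d^3 - 5*d^2 + 4*d) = (d - 3)*(d - 1)*(d^2 - 4*d) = (d - 4)*(d - 3)*(d - 1)*(d)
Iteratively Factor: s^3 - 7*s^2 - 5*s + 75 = (s + 3)*(s^2 - 10*s + 25) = (s - 5)*(s + 3)*(s - 5)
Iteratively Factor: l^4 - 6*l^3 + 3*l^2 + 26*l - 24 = (l - 3)*(l^3 - 3*l^2 - 6*l + 8) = (l - 3)*(l - 1)*(l^2 - 2*l - 8) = (l - 4)*(l - 3)*(l - 1)*(l + 2)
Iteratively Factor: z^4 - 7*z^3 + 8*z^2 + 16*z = (z - 4)*(z^3 - 3*z^2 - 4*z) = z*(z - 4)*(z^2 - 3*z - 4) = z*(z - 4)*(z + 1)*(z - 4)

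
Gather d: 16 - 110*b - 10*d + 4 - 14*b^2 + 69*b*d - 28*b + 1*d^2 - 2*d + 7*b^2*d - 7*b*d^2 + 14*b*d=-14*b^2 - 138*b + d^2*(1 - 7*b) + d*(7*b^2 + 83*b - 12) + 20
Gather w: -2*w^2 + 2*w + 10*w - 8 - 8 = -2*w^2 + 12*w - 16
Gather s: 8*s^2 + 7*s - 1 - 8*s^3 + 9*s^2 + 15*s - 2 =-8*s^3 + 17*s^2 + 22*s - 3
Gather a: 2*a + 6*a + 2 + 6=8*a + 8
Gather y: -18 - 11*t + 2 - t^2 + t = -t^2 - 10*t - 16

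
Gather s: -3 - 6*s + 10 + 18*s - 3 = 12*s + 4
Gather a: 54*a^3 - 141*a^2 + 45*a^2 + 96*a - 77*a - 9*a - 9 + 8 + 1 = 54*a^3 - 96*a^2 + 10*a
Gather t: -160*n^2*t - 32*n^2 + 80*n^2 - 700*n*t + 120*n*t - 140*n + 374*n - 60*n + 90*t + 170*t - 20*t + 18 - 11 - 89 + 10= 48*n^2 + 174*n + t*(-160*n^2 - 580*n + 240) - 72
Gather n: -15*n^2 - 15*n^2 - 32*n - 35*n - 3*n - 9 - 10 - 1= -30*n^2 - 70*n - 20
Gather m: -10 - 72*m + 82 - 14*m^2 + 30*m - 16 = -14*m^2 - 42*m + 56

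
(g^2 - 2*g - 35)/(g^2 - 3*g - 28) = (g + 5)/(g + 4)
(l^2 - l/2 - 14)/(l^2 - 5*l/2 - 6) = (2*l + 7)/(2*l + 3)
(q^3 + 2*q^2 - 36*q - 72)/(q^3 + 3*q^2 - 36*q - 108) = (q + 2)/(q + 3)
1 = 1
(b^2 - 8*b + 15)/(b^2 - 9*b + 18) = (b - 5)/(b - 6)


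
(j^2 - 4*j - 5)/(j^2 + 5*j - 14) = (j^2 - 4*j - 5)/(j^2 + 5*j - 14)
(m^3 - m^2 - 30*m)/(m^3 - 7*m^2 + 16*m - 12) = m*(m^2 - m - 30)/(m^3 - 7*m^2 + 16*m - 12)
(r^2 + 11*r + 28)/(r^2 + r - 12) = (r + 7)/(r - 3)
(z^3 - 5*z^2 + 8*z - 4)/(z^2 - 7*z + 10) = (z^2 - 3*z + 2)/(z - 5)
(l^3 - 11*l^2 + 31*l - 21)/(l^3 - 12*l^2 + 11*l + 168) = (l^2 - 4*l + 3)/(l^2 - 5*l - 24)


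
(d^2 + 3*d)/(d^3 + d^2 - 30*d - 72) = d/(d^2 - 2*d - 24)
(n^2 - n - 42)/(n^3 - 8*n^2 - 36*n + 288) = (n - 7)/(n^2 - 14*n + 48)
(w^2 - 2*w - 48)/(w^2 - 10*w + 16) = (w + 6)/(w - 2)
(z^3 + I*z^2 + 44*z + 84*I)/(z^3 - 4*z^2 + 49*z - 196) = (z^2 + 8*I*z - 12)/(z^2 + z*(-4 + 7*I) - 28*I)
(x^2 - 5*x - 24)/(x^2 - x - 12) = (x - 8)/(x - 4)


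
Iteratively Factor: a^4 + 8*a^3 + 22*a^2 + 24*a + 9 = (a + 1)*(a^3 + 7*a^2 + 15*a + 9) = (a + 1)*(a + 3)*(a^2 + 4*a + 3) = (a + 1)^2*(a + 3)*(a + 3)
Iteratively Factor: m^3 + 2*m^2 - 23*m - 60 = (m + 4)*(m^2 - 2*m - 15) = (m - 5)*(m + 4)*(m + 3)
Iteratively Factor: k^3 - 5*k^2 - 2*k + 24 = (k + 2)*(k^2 - 7*k + 12) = (k - 4)*(k + 2)*(k - 3)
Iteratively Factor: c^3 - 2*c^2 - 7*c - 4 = (c + 1)*(c^2 - 3*c - 4) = (c + 1)^2*(c - 4)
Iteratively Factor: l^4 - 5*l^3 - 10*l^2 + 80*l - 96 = (l - 4)*(l^3 - l^2 - 14*l + 24) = (l - 4)*(l - 3)*(l^2 + 2*l - 8) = (l - 4)*(l - 3)*(l + 4)*(l - 2)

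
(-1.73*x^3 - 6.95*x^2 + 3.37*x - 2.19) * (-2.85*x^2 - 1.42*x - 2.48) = 4.9305*x^5 + 22.2641*x^4 + 4.5549*x^3 + 18.6921*x^2 - 5.2478*x + 5.4312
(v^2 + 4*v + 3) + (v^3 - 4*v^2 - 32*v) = v^3 - 3*v^2 - 28*v + 3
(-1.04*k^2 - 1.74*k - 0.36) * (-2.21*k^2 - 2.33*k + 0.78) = 2.2984*k^4 + 6.2686*k^3 + 4.0386*k^2 - 0.5184*k - 0.2808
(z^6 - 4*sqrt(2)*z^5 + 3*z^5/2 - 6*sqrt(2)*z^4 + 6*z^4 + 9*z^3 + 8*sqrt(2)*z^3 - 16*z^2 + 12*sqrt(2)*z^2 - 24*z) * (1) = z^6 - 4*sqrt(2)*z^5 + 3*z^5/2 - 6*sqrt(2)*z^4 + 6*z^4 + 9*z^3 + 8*sqrt(2)*z^3 - 16*z^2 + 12*sqrt(2)*z^2 - 24*z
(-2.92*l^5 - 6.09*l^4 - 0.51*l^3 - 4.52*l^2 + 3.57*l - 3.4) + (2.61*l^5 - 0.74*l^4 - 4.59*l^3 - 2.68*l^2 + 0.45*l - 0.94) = -0.31*l^5 - 6.83*l^4 - 5.1*l^3 - 7.2*l^2 + 4.02*l - 4.34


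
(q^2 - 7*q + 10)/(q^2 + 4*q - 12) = (q - 5)/(q + 6)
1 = 1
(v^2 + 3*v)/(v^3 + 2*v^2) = (v + 3)/(v*(v + 2))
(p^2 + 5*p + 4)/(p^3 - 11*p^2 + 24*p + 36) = (p + 4)/(p^2 - 12*p + 36)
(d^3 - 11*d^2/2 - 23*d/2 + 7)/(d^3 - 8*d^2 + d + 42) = (d - 1/2)/(d - 3)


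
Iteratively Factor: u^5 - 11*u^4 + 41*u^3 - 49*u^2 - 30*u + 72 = (u - 3)*(u^4 - 8*u^3 + 17*u^2 + 2*u - 24) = (u - 4)*(u - 3)*(u^3 - 4*u^2 + u + 6) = (u - 4)*(u - 3)*(u - 2)*(u^2 - 2*u - 3) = (u - 4)*(u - 3)^2*(u - 2)*(u + 1)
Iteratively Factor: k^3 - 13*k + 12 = (k - 1)*(k^2 + k - 12) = (k - 3)*(k - 1)*(k + 4)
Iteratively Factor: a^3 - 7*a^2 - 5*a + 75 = (a - 5)*(a^2 - 2*a - 15) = (a - 5)^2*(a + 3)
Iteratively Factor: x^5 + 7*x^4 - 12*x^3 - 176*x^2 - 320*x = (x)*(x^4 + 7*x^3 - 12*x^2 - 176*x - 320) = x*(x + 4)*(x^3 + 3*x^2 - 24*x - 80) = x*(x - 5)*(x + 4)*(x^2 + 8*x + 16) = x*(x - 5)*(x + 4)^2*(x + 4)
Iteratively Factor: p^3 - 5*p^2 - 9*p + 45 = (p + 3)*(p^2 - 8*p + 15) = (p - 5)*(p + 3)*(p - 3)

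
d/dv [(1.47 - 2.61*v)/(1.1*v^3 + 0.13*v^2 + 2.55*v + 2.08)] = (5.742*v^3 - 4.5117*v^2 - 0.3822*v - 9.1773)/(1.21*v^6 + 0.286*v^5 + 5.6269*v^4 + 5.239*v^3 + 7.0433*v^2 + 10.608*v + 4.3264)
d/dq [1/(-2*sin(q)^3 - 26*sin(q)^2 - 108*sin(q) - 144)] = (3*sin(q)^2 + 26*sin(q) + 54)*cos(q)/(2*(sin(q)^3 + 13*sin(q)^2 + 54*sin(q) + 72)^2)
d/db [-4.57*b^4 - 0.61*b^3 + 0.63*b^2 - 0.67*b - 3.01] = -18.28*b^3 - 1.83*b^2 + 1.26*b - 0.67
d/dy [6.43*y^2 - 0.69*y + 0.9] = 12.86*y - 0.69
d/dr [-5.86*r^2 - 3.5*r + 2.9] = -11.72*r - 3.5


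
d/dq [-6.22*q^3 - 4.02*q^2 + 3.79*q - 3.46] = -18.66*q^2 - 8.04*q + 3.79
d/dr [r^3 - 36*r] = 3*r^2 - 36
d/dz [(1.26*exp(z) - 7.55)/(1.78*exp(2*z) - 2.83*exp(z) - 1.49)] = (-2.2428*exp(2*z) + 26.878*exp(z) - 23.2439)*exp(z)/(3.1684*exp(4*z) - 10.0748*exp(3*z) + 2.7045*exp(2*z) + 8.4334*exp(z) + 2.2201)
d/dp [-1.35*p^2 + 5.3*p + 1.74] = 5.3 - 2.7*p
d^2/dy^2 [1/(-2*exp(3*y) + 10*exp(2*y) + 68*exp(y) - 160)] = (-(-3*exp(2*y) + 10*exp(y) + 34)^2*exp(y) + (9*exp(2*y) - 20*exp(y) - 34)*(exp(3*y) - 5*exp(2*y) - 34*exp(y) + 80)/2)*exp(y)/(exp(3*y) - 5*exp(2*y) - 34*exp(y) + 80)^3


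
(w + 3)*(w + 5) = w^2 + 8*w + 15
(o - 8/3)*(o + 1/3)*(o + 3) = o^3 + 2*o^2/3 - 71*o/9 - 8/3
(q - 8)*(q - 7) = q^2 - 15*q + 56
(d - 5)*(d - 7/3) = d^2 - 22*d/3 + 35/3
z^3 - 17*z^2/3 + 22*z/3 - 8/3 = (z - 4)*(z - 1)*(z - 2/3)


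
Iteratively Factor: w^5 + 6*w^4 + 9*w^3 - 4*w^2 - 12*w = (w + 2)*(w^4 + 4*w^3 + w^2 - 6*w) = (w + 2)*(w + 3)*(w^3 + w^2 - 2*w) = (w - 1)*(w + 2)*(w + 3)*(w^2 + 2*w) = w*(w - 1)*(w + 2)*(w + 3)*(w + 2)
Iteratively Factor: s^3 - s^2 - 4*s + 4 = (s - 2)*(s^2 + s - 2) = (s - 2)*(s + 2)*(s - 1)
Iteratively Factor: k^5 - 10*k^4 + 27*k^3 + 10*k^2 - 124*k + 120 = (k + 2)*(k^4 - 12*k^3 + 51*k^2 - 92*k + 60) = (k - 3)*(k + 2)*(k^3 - 9*k^2 + 24*k - 20) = (k - 3)*(k - 2)*(k + 2)*(k^2 - 7*k + 10) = (k - 5)*(k - 3)*(k - 2)*(k + 2)*(k - 2)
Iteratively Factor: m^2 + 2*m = (m)*(m + 2)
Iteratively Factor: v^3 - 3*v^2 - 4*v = (v - 4)*(v^2 + v) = v*(v - 4)*(v + 1)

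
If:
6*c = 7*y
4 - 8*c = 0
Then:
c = 1/2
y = 3/7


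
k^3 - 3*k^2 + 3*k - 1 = (k - 1)^3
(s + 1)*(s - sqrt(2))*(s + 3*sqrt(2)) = s^3 + s^2 + 2*sqrt(2)*s^2 - 6*s + 2*sqrt(2)*s - 6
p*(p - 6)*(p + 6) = p^3 - 36*p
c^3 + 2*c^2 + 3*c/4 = c*(c + 1/2)*(c + 3/2)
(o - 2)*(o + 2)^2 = o^3 + 2*o^2 - 4*o - 8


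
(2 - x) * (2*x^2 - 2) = -2*x^3 + 4*x^2 + 2*x - 4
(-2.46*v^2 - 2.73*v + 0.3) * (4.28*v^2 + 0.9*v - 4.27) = -10.5288*v^4 - 13.8984*v^3 + 9.3312*v^2 + 11.9271*v - 1.281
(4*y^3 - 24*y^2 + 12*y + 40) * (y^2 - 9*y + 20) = 4*y^5 - 60*y^4 + 308*y^3 - 548*y^2 - 120*y + 800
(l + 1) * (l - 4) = l^2 - 3*l - 4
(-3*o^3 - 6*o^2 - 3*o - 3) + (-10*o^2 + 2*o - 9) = -3*o^3 - 16*o^2 - o - 12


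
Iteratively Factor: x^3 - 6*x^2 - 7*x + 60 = (x + 3)*(x^2 - 9*x + 20) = (x - 5)*(x + 3)*(x - 4)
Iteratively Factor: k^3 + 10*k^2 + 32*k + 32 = (k + 4)*(k^2 + 6*k + 8) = (k + 2)*(k + 4)*(k + 4)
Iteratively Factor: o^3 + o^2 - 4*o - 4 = (o + 1)*(o^2 - 4) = (o - 2)*(o + 1)*(o + 2)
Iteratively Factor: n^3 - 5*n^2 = (n)*(n^2 - 5*n) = n^2*(n - 5)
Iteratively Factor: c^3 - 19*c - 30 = (c + 2)*(c^2 - 2*c - 15) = (c - 5)*(c + 2)*(c + 3)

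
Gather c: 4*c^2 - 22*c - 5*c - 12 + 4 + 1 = 4*c^2 - 27*c - 7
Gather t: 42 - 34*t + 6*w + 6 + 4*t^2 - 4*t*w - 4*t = 4*t^2 + t*(-4*w - 38) + 6*w + 48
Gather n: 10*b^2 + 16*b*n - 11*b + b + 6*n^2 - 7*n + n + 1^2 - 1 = 10*b^2 - 10*b + 6*n^2 + n*(16*b - 6)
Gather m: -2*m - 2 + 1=-2*m - 1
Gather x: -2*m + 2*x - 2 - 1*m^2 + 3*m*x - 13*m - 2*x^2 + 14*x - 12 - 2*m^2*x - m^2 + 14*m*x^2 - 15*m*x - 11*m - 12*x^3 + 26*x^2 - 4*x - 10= -2*m^2 - 26*m - 12*x^3 + x^2*(14*m + 24) + x*(-2*m^2 - 12*m + 12) - 24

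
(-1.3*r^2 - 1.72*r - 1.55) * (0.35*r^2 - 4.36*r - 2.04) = -0.455*r^4 + 5.066*r^3 + 9.6087*r^2 + 10.2668*r + 3.162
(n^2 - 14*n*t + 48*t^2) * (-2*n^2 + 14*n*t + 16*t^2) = -2*n^4 + 42*n^3*t - 276*n^2*t^2 + 448*n*t^3 + 768*t^4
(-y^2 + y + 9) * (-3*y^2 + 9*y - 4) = 3*y^4 - 12*y^3 - 14*y^2 + 77*y - 36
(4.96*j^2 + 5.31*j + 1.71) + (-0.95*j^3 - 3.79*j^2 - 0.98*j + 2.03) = -0.95*j^3 + 1.17*j^2 + 4.33*j + 3.74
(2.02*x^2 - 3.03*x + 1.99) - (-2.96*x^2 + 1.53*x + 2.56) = 4.98*x^2 - 4.56*x - 0.57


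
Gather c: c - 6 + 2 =c - 4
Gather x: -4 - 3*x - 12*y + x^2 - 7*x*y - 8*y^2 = x^2 + x*(-7*y - 3) - 8*y^2 - 12*y - 4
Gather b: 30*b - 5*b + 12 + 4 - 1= 25*b + 15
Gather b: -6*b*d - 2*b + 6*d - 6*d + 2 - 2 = b*(-6*d - 2)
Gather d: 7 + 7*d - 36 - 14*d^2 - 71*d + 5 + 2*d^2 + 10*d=-12*d^2 - 54*d - 24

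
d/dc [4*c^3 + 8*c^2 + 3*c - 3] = 12*c^2 + 16*c + 3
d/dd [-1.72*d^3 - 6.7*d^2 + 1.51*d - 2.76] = -5.16*d^2 - 13.4*d + 1.51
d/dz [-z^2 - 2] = -2*z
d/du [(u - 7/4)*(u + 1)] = 2*u - 3/4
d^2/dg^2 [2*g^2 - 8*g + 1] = 4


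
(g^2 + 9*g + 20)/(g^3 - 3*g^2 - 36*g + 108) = (g^2 + 9*g + 20)/(g^3 - 3*g^2 - 36*g + 108)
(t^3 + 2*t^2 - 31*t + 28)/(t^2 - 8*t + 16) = (t^2 + 6*t - 7)/(t - 4)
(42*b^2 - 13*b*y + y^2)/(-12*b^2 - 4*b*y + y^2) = (-7*b + y)/(2*b + y)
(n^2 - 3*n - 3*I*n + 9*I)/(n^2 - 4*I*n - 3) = (n - 3)/(n - I)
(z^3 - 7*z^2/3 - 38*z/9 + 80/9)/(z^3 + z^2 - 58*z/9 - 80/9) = (3*z - 5)/(3*z + 5)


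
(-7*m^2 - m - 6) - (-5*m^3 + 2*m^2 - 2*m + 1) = 5*m^3 - 9*m^2 + m - 7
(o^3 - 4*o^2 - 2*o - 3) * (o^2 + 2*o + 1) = o^5 - 2*o^4 - 9*o^3 - 11*o^2 - 8*o - 3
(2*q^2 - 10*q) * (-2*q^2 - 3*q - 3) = -4*q^4 + 14*q^3 + 24*q^2 + 30*q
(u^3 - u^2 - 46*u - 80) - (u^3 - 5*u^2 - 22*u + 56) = 4*u^2 - 24*u - 136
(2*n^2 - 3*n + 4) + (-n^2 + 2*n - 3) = n^2 - n + 1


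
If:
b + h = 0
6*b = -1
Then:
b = -1/6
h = 1/6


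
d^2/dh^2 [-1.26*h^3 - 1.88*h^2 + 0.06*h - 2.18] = -7.56*h - 3.76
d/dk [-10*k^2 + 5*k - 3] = 5 - 20*k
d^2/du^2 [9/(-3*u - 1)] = -162/(3*u + 1)^3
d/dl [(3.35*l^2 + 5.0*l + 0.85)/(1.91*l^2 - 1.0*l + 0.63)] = (-12.9*l^2 + 0.974*l + 4.0)/(3.6481*l^4 - 3.82*l^3 + 3.4066*l^2 - 1.26*l + 0.3969)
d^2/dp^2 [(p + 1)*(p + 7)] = 2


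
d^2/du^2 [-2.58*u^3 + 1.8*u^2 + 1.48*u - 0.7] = 3.6 - 15.48*u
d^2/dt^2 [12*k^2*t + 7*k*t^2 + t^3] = 14*k + 6*t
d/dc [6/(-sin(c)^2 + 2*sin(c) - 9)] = 12*(sin(c) - 1)*cos(c)/(sin(c)^2 - 2*sin(c) + 9)^2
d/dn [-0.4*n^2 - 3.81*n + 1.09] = -0.8*n - 3.81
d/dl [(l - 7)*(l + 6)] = 2*l - 1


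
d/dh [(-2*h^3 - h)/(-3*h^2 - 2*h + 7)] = (6*h^4 + 8*h^3 - 45*h^2 - 7)/(9*h^4 + 12*h^3 - 38*h^2 - 28*h + 49)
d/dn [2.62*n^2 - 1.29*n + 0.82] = 5.24*n - 1.29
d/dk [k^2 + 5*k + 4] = 2*k + 5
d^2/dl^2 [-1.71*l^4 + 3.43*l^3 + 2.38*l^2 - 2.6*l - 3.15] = -20.52*l^2 + 20.58*l + 4.76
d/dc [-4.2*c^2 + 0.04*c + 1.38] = 0.04 - 8.4*c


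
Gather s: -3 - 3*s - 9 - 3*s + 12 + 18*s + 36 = 12*s + 36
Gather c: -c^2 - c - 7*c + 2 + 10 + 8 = -c^2 - 8*c + 20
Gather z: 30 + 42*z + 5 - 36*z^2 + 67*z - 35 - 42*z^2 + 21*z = -78*z^2 + 130*z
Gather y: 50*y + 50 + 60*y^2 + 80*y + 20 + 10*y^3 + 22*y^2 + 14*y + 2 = 10*y^3 + 82*y^2 + 144*y + 72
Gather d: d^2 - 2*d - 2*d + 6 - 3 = d^2 - 4*d + 3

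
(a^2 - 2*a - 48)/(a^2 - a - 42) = (a - 8)/(a - 7)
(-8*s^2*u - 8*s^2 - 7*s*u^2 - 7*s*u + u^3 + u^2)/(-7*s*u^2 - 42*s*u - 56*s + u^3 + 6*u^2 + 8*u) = (8*s^2*u + 8*s^2 + 7*s*u^2 + 7*s*u - u^3 - u^2)/(7*s*u^2 + 42*s*u + 56*s - u^3 - 6*u^2 - 8*u)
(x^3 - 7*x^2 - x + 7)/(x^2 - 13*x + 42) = (x^2 - 1)/(x - 6)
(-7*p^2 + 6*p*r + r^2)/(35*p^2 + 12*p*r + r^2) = (-p + r)/(5*p + r)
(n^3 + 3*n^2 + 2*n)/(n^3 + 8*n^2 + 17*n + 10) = n/(n + 5)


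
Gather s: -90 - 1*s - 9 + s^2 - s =s^2 - 2*s - 99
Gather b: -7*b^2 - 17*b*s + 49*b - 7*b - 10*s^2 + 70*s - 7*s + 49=-7*b^2 + b*(42 - 17*s) - 10*s^2 + 63*s + 49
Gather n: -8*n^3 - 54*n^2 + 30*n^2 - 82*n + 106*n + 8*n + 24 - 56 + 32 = -8*n^3 - 24*n^2 + 32*n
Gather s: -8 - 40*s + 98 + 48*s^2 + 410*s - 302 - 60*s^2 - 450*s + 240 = -12*s^2 - 80*s + 28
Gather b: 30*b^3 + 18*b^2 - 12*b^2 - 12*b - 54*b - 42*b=30*b^3 + 6*b^2 - 108*b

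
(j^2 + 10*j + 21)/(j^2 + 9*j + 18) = (j + 7)/(j + 6)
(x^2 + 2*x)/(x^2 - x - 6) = x/(x - 3)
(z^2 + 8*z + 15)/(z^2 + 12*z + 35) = (z + 3)/(z + 7)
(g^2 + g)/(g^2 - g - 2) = g/(g - 2)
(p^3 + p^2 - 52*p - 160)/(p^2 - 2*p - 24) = (p^2 - 3*p - 40)/(p - 6)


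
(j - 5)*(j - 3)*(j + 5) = j^3 - 3*j^2 - 25*j + 75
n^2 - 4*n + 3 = (n - 3)*(n - 1)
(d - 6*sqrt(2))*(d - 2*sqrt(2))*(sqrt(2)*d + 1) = sqrt(2)*d^3 - 15*d^2 + 16*sqrt(2)*d + 24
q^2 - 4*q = q*(q - 4)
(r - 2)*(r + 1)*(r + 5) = r^3 + 4*r^2 - 7*r - 10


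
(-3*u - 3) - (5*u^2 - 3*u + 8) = -5*u^2 - 11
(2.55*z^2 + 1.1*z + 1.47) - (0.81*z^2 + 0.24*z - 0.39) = 1.74*z^2 + 0.86*z + 1.86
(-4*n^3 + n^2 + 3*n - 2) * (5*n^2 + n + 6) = -20*n^5 + n^4 - 8*n^3 - n^2 + 16*n - 12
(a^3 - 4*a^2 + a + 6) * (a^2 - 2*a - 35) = a^5 - 6*a^4 - 26*a^3 + 144*a^2 - 47*a - 210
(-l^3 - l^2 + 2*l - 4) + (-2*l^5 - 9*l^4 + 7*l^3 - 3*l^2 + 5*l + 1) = -2*l^5 - 9*l^4 + 6*l^3 - 4*l^2 + 7*l - 3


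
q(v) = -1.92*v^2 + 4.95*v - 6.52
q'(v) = 4.95 - 3.84*v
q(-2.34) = -28.62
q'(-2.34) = 13.94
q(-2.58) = -32.07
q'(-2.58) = 14.86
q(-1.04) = -13.74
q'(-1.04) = 8.94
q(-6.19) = -110.73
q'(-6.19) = 28.72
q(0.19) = -5.65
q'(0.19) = 4.22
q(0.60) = -4.24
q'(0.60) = 2.65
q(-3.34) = -44.47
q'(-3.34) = 17.78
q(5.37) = -35.31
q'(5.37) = -15.67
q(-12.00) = -342.40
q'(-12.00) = 51.03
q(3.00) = -8.95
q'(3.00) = -6.57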